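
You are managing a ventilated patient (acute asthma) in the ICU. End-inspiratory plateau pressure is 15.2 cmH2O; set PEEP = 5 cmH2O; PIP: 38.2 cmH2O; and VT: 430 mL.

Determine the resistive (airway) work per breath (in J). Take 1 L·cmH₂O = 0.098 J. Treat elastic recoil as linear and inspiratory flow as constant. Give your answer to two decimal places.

With constant inspiratory flow the resistive pressure is constant at PIP − Pplat = 38.2 − 15.2 = 23.0 cmH2O, so resistive work = 23.0 × 0.430 = 9.89 L·cmH2O.
× 0.098 J/(L·cmH2O) → 0.9692 J.

0.97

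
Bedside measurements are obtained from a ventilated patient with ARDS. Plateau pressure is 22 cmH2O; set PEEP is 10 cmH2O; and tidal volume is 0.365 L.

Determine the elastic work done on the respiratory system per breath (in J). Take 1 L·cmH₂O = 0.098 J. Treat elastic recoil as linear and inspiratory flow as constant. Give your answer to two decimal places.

0.21

Elastic work ≈ ½ × (Pplat − PEEP) × Vt = 0.5 × (22 − 10) × 0.365 L = 0.5 × 12.0 × 0.365 = 2.19 L·cmH2O.
× 0.098 J/(L·cmH2O) → 0.2146 J.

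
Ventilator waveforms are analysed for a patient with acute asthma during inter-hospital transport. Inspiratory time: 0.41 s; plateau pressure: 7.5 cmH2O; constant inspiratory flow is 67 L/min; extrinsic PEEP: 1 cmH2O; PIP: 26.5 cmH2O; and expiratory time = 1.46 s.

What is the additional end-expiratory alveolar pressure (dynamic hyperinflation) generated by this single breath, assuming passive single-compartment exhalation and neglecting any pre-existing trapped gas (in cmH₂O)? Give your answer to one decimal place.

Flow: 67 L/min ÷ 60 = 1.1167 L/s.
Vt = flow × Ti = 1.1167 L/s × 0.41 s × 1000 mL/L = 457.85 mL.
R = (PIP − Pplat)/V̇ = (26.5 − 7.5) / 1.1167 = 19.0/1.1167 = 17.014 cmH2O·s/L.
C = Vt/(Pplat − PEEP) = 457.85 / (7.5 − 1) = 457.85/6.5 = 70.438 mL/cmH2O.
τ = R × C = 17.014 × 0.07044 L/cmH2O = 1.198 s.
Fraction remaining = e^(−Te/τ) = e^(−1.46/1.198) = 0.2956; trapped volume = 457.85 × 0.2956 = 135.34 mL.
Additional alveolar pressure from trapping ≈ V_trapped / C = 135.34 / 70.438 = 1.921 cmH2O.

1.9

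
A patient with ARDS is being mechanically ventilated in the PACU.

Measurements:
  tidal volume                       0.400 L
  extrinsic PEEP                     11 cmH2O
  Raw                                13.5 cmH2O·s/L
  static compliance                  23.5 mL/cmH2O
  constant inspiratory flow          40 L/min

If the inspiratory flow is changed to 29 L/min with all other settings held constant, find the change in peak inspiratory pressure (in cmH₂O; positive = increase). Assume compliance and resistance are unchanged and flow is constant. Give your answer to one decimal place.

-2.5

Flow: 40 L/min ÷ 60 = 0.6667 L/s.
New flow: 29 L/min ÷ 60 = 0.4833 L/s.
PIP = Vt/C + R·V̇ + PEEP (constant-flow equation of motion).
Only the resistive term changes: ΔPIP = R × ΔV̇ = 13.5 × (0.4833 − 0.6667) = 13.5 × -0.1834 = -2.476 cmH2O.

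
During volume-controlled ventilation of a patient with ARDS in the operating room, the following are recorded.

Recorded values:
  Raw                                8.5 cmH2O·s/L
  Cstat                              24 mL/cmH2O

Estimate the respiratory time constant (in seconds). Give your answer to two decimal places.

τ = R × C = 8.5 × 24 mL/cmH2O = 8.5 × 0.024 L/cmH2O = 0.204 s.

0.20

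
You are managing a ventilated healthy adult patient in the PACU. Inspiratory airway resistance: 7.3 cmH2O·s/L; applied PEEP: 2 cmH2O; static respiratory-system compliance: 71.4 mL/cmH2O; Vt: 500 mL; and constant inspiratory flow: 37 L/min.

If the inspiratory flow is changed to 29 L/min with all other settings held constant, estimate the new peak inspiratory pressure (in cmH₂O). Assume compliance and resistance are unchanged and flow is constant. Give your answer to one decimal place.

Flow: 37 L/min ÷ 60 = 0.6167 L/s.
New flow: 29 L/min ÷ 60 = 0.4833 L/s.
PIP = Vt/C + R·V̇ + PEEP (constant-flow equation of motion).
Only the resistive term changes: ΔPIP = R × ΔV̇ = 7.3 × (0.4833 − 0.6167) = 7.3 × -0.1334 = -0.9738 cmH2O.
Original PIP = 500/71.4 + 7.3×0.6167 + 2 = 13.505 cmH2O; new PIP = 13.505 + (-0.9738) = 12.531 cmH2O.

12.5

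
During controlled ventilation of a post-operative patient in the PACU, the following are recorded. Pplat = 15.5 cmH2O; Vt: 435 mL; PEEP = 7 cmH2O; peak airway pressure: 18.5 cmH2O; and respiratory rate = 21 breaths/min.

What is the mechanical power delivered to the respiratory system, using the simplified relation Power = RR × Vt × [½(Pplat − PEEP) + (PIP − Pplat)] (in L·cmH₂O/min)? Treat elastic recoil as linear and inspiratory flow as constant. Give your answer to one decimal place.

66.2

Per-breath work = Vt × [½(Pplat−PEEP) + (PIP−Pplat)] = 0.435 × [0.5×8.5 + 3.0] = 0.435 × 7.25 = 3.154 L·cmH2O.
Power = 21 × 3.154 = 66.234 L·cmH2O/min.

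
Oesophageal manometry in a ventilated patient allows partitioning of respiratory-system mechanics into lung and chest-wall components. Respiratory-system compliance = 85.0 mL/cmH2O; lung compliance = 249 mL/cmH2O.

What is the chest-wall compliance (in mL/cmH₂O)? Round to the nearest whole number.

1/Ccw = 1/Crs − 1/CL.
1/Ccw = 1/85.0 − 1/249 = 0.007749.
Ccw = 129.05 mL/cmH2O.

129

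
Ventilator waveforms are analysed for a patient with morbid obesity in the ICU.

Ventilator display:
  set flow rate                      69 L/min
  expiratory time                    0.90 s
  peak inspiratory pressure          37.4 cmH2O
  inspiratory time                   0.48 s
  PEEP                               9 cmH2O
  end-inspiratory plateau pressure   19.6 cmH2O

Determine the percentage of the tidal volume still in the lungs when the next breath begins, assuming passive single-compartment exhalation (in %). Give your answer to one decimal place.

Flow: 69 L/min ÷ 60 = 1.15 L/s.
Vt = flow × Ti = 1.15 L/s × 0.48 s × 1000 mL/L = 552.0 mL.
R = (PIP − Pplat)/V̇ = (37.4 − 19.6) / 1.15 = 17.8/1.15 = 15.478 cmH2O·s/L.
C = Vt/(Pplat − PEEP) = 552.0 / (19.6 − 9) = 552.0/10.6 = 52.075 mL/cmH2O.
τ = R × C = 15.478 × 0.05208 L/cmH2O = 0.8061 s.
Fraction remaining at end-expiration = e^(−Te/τ) = e^(−0.90/0.8061) = 0.3274 → 32.74%.

32.7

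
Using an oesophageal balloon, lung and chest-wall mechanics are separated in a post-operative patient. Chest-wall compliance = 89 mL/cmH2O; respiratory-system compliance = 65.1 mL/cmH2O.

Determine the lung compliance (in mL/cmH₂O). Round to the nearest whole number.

1/CL = 1/Crs − 1/Ccw.
1/CL = 1/65.1 − 1/89 = 0.004125.
CL = 242.42 mL/cmH2O.

242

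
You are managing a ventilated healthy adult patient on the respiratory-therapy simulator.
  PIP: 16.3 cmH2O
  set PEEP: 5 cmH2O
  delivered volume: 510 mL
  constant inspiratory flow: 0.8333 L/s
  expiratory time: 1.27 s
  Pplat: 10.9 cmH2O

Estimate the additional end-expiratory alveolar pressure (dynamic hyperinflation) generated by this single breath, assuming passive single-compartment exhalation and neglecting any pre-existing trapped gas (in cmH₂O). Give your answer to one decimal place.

R = (PIP − Pplat)/V̇ = (16.3 − 10.9) / 0.8333 = 5.4/0.8333 = 6.48 cmH2O·s/L.
C = Vt/(Pplat − PEEP) = 510.0 / (10.9 − 5) = 510.0/5.9 = 86.441 mL/cmH2O.
τ = R × C = 6.48 × 0.08644 L/cmH2O = 0.5601 s.
Fraction remaining = e^(−Te/τ) = e^(−1.27/0.5601) = 0.1036; trapped volume = 510.0 × 0.1036 = 52.836 mL.
Additional alveolar pressure from trapping ≈ V_trapped / C = 52.836 / 86.441 = 0.6112 cmH2O.

0.6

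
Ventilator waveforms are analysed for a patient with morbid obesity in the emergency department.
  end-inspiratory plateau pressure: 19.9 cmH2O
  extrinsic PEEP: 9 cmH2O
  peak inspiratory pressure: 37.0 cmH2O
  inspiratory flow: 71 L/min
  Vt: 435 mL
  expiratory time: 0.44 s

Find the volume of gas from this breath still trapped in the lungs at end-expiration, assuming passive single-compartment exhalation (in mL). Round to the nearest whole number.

203

Flow: 71 L/min ÷ 60 = 1.1833 L/s.
R = (PIP − Pplat)/V̇ = (37.0 − 19.9) / 1.1833 = 17.1/1.1833 = 14.451 cmH2O·s/L.
C = Vt/(Pplat − PEEP) = 435.0 / (19.9 − 9) = 435.0/10.9 = 39.908 mL/cmH2O.
τ = R × C = 14.451 × 0.03991 L/cmH2O = 0.5767 s.
Fraction remaining = e^(−Te/τ) = e^(−0.44/0.5767) = 0.4663.
Trapped volume = 435.0 × 0.4663 = 202.84 mL.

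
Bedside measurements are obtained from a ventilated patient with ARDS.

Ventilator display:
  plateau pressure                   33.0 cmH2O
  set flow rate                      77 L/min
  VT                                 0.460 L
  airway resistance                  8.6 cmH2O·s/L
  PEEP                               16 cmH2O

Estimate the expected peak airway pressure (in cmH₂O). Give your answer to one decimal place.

Flow: 77 L/min ÷ 60 = 1.2833 L/s.
PIP = Pplat + Raw × flow = 33.0 + 8.6 × 1.2833 = 33.0 + 11.036 = 44.036 cmH2O.

44.0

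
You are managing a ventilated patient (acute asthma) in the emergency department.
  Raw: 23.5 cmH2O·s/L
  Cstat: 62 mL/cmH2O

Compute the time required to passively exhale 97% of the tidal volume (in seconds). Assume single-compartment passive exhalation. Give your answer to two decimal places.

5.11

τ = R × C = 23.5 × 62 mL/cmH2O = 23.5 × 0.062 L/cmH2O = 1.457 s.
Exhaled fraction f = 1 − e^(−t/τ) → t = −τ·ln(1 − f) = −1.457·ln(0.03) = 5.109 s.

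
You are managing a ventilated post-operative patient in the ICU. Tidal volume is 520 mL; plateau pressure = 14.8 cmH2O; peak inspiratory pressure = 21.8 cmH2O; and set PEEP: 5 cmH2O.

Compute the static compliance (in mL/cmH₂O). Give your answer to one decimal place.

Cstat = Vt / (Pplat − PEEP) = 520 / (14.8 − 5) = 520 / 9.8 = 53.061 mL/cmH2O.

53.1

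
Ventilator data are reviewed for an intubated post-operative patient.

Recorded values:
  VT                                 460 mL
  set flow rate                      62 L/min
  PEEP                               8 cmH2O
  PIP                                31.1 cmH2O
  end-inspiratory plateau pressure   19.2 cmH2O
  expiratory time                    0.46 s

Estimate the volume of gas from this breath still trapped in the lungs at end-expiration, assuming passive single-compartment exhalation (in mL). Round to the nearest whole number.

Flow: 62 L/min ÷ 60 = 1.0333 L/s.
R = (PIP − Pplat)/V̇ = (31.1 − 19.2) / 1.0333 = 11.9/1.0333 = 11.517 cmH2O·s/L.
C = Vt/(Pplat − PEEP) = 460.0 / (19.2 − 8) = 460.0/11.2 = 41.071 mL/cmH2O.
τ = R × C = 11.517 × 0.04107 L/cmH2O = 0.473 s.
Fraction remaining = e^(−Te/τ) = e^(−0.46/0.473) = 0.3781.
Trapped volume = 460.0 × 0.3781 = 173.93 mL.

174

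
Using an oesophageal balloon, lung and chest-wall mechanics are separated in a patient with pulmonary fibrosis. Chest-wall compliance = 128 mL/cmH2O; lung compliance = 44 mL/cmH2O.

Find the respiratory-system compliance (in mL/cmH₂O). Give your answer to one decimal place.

Lung and chest wall are elastances in series: 1/Crs = 1/CL + 1/Ccw.
1/Crs = 1/44 + 1/128 = 0.03054.
Crs = 32.744 mL/cmH2O.

32.7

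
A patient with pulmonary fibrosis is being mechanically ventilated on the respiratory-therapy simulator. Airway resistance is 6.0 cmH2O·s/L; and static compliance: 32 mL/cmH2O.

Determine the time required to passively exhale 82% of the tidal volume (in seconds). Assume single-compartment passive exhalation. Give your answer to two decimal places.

τ = R × C = 6.0 × 32 mL/cmH2O = 6.0 × 0.032 L/cmH2O = 0.192 s.
Exhaled fraction f = 1 − e^(−t/τ) → t = −τ·ln(1 − f) = −0.192·ln(0.18) = 0.3292 s.

0.33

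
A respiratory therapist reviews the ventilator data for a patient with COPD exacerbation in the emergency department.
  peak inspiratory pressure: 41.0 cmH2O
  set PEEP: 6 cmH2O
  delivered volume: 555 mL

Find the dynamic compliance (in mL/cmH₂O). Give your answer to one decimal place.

15.9

Dynamic compliance = Vt / (PIP − PEEP) = 555 / (41.0 − 6) = 555 / 35.0 = 15.857 mL/cmH2O.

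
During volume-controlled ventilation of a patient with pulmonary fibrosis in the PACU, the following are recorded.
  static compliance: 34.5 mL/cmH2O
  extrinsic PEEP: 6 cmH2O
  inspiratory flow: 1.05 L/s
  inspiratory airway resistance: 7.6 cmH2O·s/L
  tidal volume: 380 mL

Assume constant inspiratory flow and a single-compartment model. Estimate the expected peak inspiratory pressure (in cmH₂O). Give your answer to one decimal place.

Equation of motion (constant flow): PIP = Vt/C + R·V̇ + PEEP.
PIP = 380/34.5 + 7.6×1.05 + 6 = 11.014 + 7.98 + 6 = 24.994 cmH2O.

25.0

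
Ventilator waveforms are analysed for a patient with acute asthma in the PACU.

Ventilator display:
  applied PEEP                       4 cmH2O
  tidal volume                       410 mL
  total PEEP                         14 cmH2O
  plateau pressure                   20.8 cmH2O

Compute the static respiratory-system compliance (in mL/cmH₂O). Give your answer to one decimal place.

End-expiratory occlusion gives total PEEP = 14 cmH2O (intrinsic PEEP = 14 − 4 = 10). Use total PEEP for the elastic gradient.
Cstat = Vt / (Pplat − PEEPtotal) = 410 / (20.8 − 14) = 410 / 6.8 = 60.294 mL/cmH2O.

60.3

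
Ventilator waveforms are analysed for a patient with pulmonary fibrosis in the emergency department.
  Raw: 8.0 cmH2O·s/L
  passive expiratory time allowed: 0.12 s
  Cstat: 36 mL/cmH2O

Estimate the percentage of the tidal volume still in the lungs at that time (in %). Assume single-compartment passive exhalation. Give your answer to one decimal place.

65.9

τ = R × C = 8.0 × 36 mL/cmH2O = 8.0 × 0.036 L/cmH2O = 0.288 s.
Passive exhalation: V(t)/V₀ = e^(−t/τ) = e^(−0.12/0.288) = 0.6592.
Fraction remaining = 0.6592 → 65.92%.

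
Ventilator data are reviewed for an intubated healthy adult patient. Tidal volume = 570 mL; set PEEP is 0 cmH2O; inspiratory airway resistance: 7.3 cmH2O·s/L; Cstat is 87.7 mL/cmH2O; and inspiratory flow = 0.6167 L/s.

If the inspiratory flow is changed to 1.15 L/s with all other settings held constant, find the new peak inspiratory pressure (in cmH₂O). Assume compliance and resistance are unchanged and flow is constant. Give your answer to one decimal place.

PIP = Vt/C + R·V̇ + PEEP (constant-flow equation of motion).
Only the resistive term changes: ΔPIP = R × ΔV̇ = 7.3 × (1.15 − 0.6167) = 7.3 × 0.5333 = 3.893 cmH2O.
Original PIP = 570/87.7 + 7.3×0.6167 + 0 = 11.001 cmH2O; new PIP = 11.001 + (3.893) = 14.894 cmH2O.

14.9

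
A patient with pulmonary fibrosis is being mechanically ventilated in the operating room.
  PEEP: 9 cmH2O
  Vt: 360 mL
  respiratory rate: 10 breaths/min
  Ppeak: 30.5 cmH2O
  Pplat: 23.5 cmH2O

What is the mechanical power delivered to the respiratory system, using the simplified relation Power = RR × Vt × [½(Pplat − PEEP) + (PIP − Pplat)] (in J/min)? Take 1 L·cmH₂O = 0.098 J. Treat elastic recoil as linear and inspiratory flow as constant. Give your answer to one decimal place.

5.0

Per-breath work = Vt × [½(Pplat−PEEP) + (PIP−Pplat)] = 0.360 × [0.5×14.5 + 7.0] = 0.360 × 14.25 = 5.13 L·cmH2O.
Power = 10 × 5.13 = 51.3 L·cmH2O/min.
× 0.098 J/(L·cmH2O) → 5.027 J/min.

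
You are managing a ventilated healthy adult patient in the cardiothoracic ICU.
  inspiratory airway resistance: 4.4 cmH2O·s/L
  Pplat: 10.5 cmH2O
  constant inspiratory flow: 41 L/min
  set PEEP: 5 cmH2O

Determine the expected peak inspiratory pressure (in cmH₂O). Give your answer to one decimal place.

13.5

Flow: 41 L/min ÷ 60 = 0.6833 L/s.
PIP = Pplat + Raw × flow = 10.5 + 4.4 × 0.6833 = 10.5 + 3.007 = 13.507 cmH2O.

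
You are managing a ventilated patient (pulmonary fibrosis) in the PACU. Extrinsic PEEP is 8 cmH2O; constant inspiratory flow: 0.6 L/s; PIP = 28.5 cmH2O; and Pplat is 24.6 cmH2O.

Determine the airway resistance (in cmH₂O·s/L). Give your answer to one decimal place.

Raw = (PIP − Pplat) / flow = (28.5 − 24.6) / 0.6 = 3.9 / 0.6 = 6.5 cmH2O·s/L.

6.5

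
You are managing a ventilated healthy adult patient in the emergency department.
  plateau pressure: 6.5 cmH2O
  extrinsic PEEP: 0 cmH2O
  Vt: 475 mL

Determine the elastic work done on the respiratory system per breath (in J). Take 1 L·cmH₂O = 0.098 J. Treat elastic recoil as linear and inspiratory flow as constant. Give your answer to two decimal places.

Elastic work ≈ ½ × (Pplat − PEEP) × Vt = 0.5 × (6.5 − 0) × 0.475 L = 0.5 × 6.5 × 0.475 = 1.544 L·cmH2O.
× 0.098 J/(L·cmH2O) → 0.1513 J.

0.15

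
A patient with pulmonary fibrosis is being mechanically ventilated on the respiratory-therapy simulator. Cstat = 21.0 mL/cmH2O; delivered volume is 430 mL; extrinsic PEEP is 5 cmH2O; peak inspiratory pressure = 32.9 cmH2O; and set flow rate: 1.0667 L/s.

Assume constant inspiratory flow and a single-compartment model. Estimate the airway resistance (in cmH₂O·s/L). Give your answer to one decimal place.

7.0

Equation of motion (constant flow): PIP = Vt/C + R·V̇ + PEEP.
R·V̇ = PIP − Vt/C − PEEP = 32.9 − 430/21.0 − 5 = 32.9 − 20.476 − 5 = 7.424 cmH2O.
R = 7.424 / 1.0667 = 6.96 cmH2O·s/L.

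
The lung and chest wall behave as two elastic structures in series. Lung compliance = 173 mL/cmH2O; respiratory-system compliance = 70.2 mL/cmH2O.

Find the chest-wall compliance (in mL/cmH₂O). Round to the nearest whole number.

118

1/Ccw = 1/Crs − 1/CL.
1/Ccw = 1/70.2 − 1/173 = 0.008465.
Ccw = 118.13 mL/cmH2O.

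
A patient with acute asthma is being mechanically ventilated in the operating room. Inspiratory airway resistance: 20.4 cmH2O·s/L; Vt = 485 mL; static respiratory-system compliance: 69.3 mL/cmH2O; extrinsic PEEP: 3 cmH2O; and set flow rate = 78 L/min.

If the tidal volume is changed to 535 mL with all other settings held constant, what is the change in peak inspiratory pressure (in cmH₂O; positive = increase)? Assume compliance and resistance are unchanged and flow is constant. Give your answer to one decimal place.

PIP = Vt/C + R·V̇ + PEEP (constant-flow equation of motion).
Only the elastic term changes: ΔPIP = ΔVt / C = (535 − 485) / 69.3 = 0.7215 cmH2O.

0.7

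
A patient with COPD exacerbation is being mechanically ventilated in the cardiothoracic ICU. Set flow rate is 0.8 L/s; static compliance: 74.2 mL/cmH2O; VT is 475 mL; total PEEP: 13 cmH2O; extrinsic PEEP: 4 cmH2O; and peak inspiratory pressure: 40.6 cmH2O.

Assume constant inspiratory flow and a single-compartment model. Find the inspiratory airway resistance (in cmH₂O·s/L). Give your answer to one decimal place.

Total PEEP = 13 cmH2O (set 4 + intrinsic 9); this is the baseline alveolar pressure.
Equation of motion (constant flow): PIP = Vt/C + R·V̇ + PEEP.
R·V̇ = PIP − Vt/C − PEEP = 40.6 − 475/74.2 − 13 = 40.6 − 6.402 − 13 = 21.198 cmH2O.
R = 21.198 / 0.8 = 26.498 cmH2O·s/L.

26.5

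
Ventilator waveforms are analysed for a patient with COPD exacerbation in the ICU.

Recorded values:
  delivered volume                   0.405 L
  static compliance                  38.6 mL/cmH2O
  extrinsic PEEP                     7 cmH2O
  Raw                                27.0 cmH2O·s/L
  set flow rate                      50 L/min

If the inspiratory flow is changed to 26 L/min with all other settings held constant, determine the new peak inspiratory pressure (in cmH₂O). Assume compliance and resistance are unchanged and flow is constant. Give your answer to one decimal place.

Flow: 50 L/min ÷ 60 = 0.8333 L/s.
New flow: 26 L/min ÷ 60 = 0.4333 L/s.
PIP = Vt/C + R·V̇ + PEEP (constant-flow equation of motion).
Only the resistive term changes: ΔPIP = R × ΔV̇ = 27.0 × (0.4333 − 0.8333) = 27.0 × -0.4 = -10.8 cmH2O.
Original PIP = 405/38.6 + 27.0×0.8333 + 7 = 39.991 cmH2O; new PIP = 39.991 + (-10.8) = 29.191 cmH2O.

29.2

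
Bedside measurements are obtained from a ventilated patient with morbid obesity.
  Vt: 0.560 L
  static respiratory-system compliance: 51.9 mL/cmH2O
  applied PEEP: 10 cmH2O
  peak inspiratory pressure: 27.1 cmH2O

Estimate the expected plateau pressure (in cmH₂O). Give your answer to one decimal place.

Pplat = PEEP + Vt / Cstat = 10 + 560 / 51.9 = 10 + 10.79 = 20.79 cmH2O.

20.8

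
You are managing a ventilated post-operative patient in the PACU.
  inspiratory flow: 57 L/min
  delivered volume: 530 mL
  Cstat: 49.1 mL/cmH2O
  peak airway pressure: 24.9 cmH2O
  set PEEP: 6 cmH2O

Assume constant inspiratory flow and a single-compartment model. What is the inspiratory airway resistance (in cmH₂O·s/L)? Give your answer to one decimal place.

Flow: 57 L/min ÷ 60 = 0.95 L/s.
Equation of motion (constant flow): PIP = Vt/C + R·V̇ + PEEP.
R·V̇ = PIP − Vt/C − PEEP = 24.9 − 530/49.1 − 6 = 24.9 − 10.794 − 6 = 8.106 cmH2O.
R = 8.106 / 0.95 = 8.533 cmH2O·s/L.

8.5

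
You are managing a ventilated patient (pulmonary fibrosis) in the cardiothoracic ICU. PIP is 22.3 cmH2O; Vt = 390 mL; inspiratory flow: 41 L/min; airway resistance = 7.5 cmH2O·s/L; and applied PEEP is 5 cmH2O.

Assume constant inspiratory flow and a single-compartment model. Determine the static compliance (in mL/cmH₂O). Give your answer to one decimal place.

Flow: 41 L/min ÷ 60 = 0.6833 L/s.
Equation of motion (constant flow): PIP = Vt/C + R·V̇ + PEEP.
Vt/C = PIP − R·V̇ − PEEP = 22.3 − 7.5×0.6833 − 5 = 22.3 − 5.125 − 5 = 12.175 cmH2O.
C = Vt / 12.175 = 390 / 12.175 = 32.033 mL/cmH2O.

32.0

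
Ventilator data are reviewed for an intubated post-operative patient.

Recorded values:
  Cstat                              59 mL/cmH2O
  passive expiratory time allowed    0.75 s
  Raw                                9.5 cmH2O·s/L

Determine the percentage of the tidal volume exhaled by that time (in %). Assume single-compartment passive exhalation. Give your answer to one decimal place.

73.8

τ = R × C = 9.5 × 59 mL/cmH2O = 9.5 × 0.059 L/cmH2O = 0.5605 s.
Passive exhalation: V(t)/V₀ = e^(−t/τ) = e^(−0.75/0.5605) = 0.2623.
Fraction exhaled = 1 − 0.2623 = 0.7377 → 73.77%.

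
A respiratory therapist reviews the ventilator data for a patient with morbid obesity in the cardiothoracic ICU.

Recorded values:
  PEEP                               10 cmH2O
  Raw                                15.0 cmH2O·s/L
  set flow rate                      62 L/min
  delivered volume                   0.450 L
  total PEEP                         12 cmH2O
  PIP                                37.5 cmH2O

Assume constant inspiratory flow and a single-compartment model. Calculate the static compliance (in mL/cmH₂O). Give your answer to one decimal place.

45.0

Flow: 62 L/min ÷ 60 = 1.0333 L/s.
Total PEEP = 12 cmH2O (set 10 + intrinsic 2); this is the baseline alveolar pressure.
Equation of motion (constant flow): PIP = Vt/C + R·V̇ + PEEP.
Vt/C = PIP − R·V̇ − PEEP = 37.5 − 15.0×1.0333 − 12 = 37.5 − 15.5 − 12 = 10.0 cmH2O.
C = Vt / 10.0 = 450 / 10.0 = 45.0 mL/cmH2O.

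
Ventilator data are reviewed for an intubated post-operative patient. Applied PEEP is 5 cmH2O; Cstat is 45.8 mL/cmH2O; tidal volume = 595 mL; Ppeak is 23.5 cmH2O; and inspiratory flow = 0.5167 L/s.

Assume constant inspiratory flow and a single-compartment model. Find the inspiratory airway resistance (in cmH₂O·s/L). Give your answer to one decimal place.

10.7

Equation of motion (constant flow): PIP = Vt/C + R·V̇ + PEEP.
R·V̇ = PIP − Vt/C − PEEP = 23.5 − 595/45.8 − 5 = 23.5 − 12.991 − 5 = 5.509 cmH2O.
R = 5.509 / 0.5167 = 10.662 cmH2O·s/L.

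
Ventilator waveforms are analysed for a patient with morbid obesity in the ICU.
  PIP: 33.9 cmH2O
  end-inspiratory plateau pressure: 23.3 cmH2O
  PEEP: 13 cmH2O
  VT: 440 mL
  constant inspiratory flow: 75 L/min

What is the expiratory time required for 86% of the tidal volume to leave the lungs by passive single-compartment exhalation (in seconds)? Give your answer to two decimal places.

0.71

Flow: 75 L/min ÷ 60 = 1.25 L/s.
R = (PIP − Pplat)/V̇ = (33.9 − 23.3) / 1.25 = 10.6/1.25 = 8.48 cmH2O·s/L.
C = Vt/(Pplat − PEEP) = 440.0 / (23.3 − 13) = 440.0/10.3 = 42.718 mL/cmH2O.
τ = R × C = 8.48 × 0.04272 L/cmH2O = 0.3623 s.
t = −τ·ln(1 − 0.86) = −0.3623·ln(0.14) = 0.7123 s.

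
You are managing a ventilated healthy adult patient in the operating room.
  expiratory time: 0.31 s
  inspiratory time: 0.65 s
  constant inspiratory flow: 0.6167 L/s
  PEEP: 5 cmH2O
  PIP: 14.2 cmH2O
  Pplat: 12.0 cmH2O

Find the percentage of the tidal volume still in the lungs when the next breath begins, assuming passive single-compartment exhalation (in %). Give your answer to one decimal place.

Vt = flow × Ti = 0.6167 L/s × 0.65 s × 1000 mL/L = 400.86 mL.
R = (PIP − Pplat)/V̇ = (14.2 − 12.0) / 0.6167 = 2.2/0.6167 = 3.567 cmH2O·s/L.
C = Vt/(Pplat − PEEP) = 400.86 / (12.0 − 5) = 400.86/7.0 = 57.266 mL/cmH2O.
τ = R × C = 3.567 × 0.05727 L/cmH2O = 0.2043 s.
Fraction remaining at end-expiration = e^(−Te/τ) = e^(−0.31/0.2043) = 0.2193 → 21.93%.

21.9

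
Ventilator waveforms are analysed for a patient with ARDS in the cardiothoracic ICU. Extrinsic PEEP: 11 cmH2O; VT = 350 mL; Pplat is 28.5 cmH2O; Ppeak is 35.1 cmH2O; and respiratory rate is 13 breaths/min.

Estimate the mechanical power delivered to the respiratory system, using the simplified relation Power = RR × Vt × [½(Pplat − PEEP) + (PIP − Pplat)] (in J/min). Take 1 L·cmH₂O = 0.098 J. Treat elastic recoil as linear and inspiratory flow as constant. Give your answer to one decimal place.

Per-breath work = Vt × [½(Pplat−PEEP) + (PIP−Pplat)] = 0.350 × [0.5×17.5 + 6.6] = 0.350 × 15.35 = 5.373 L·cmH2O.
Power = 13 × 5.373 = 69.849 L·cmH2O/min.
× 0.098 J/(L·cmH2O) → 6.845 J/min.

6.8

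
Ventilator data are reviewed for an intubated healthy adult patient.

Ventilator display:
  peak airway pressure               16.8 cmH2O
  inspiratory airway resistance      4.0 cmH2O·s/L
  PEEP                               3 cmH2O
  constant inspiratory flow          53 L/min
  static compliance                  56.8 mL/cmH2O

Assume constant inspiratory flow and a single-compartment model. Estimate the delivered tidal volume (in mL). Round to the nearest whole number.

Flow: 53 L/min ÷ 60 = 0.8833 L/s.
Equation of motion (constant flow): PIP = Vt/C + R·V̇ + PEEP.
Vt/C = PIP − R·V̇ − PEEP = 16.8 − 3.533 − 3 = 10.267 cmH2O.
Vt = C × 10.267 = 56.8 × 10.267 = 583.17 mL.

583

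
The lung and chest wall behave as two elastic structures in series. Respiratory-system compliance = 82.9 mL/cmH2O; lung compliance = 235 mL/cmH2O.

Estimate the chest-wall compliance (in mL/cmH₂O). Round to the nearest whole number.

1/Ccw = 1/Crs − 1/CL.
1/Ccw = 1/82.9 − 1/235 = 0.007807.
Ccw = 128.09 mL/cmH2O.

128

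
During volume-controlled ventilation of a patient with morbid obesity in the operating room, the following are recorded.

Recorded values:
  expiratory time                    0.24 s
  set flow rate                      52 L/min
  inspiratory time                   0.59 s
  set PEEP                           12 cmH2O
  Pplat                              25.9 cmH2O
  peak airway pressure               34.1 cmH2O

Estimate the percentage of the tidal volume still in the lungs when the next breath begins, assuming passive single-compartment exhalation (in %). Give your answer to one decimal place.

50.2

Flow: 52 L/min ÷ 60 = 0.8667 L/s.
Vt = flow × Ti = 0.8667 L/s × 0.59 s × 1000 mL/L = 511.35 mL.
R = (PIP − Pplat)/V̇ = (34.1 − 25.9) / 0.8667 = 8.2/0.8667 = 9.461 cmH2O·s/L.
C = Vt/(Pplat − PEEP) = 511.35 / (25.9 − 12) = 511.35/13.9 = 36.788 mL/cmH2O.
τ = R × C = 9.461 × 0.03679 L/cmH2O = 0.3481 s.
Fraction remaining at end-expiration = e^(−Te/τ) = e^(−0.24/0.3481) = 0.5018 → 50.18%.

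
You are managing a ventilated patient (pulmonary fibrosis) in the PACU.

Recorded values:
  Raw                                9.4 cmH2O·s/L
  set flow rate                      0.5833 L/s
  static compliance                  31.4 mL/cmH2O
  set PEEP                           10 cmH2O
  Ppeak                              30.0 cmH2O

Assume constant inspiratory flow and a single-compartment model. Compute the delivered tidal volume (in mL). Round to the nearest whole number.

Equation of motion (constant flow): PIP = Vt/C + R·V̇ + PEEP.
Vt/C = PIP − R·V̇ − PEEP = 30.0 − 5.483 − 10 = 14.517 cmH2O.
Vt = C × 14.517 = 31.4 × 14.517 = 455.83 mL.

456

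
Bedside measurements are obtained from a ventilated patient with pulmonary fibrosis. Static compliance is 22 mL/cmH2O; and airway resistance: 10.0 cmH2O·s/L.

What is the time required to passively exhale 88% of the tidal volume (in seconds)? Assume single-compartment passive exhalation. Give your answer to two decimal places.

τ = R × C = 10.0 × 22 mL/cmH2O = 10.0 × 0.022 L/cmH2O = 0.22 s.
Exhaled fraction f = 1 − e^(−t/τ) → t = −τ·ln(1 − f) = −0.22·ln(0.12) = 0.4665 s.

0.47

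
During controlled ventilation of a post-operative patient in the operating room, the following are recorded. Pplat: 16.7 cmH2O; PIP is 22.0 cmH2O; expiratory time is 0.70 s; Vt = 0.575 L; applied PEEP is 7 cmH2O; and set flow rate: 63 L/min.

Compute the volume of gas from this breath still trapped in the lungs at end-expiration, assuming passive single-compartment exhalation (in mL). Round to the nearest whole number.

55

Flow: 63 L/min ÷ 60 = 1.05 L/s.
R = (PIP − Pplat)/V̇ = (22.0 − 16.7) / 1.05 = 5.3/1.05 = 5.048 cmH2O·s/L.
C = Vt/(Pplat − PEEP) = 575.0 / (16.7 − 7) = 575.0/9.7 = 59.278 mL/cmH2O.
τ = R × C = 5.048 × 0.05928 L/cmH2O = 0.2992 s.
Fraction remaining = e^(−Te/τ) = e^(−0.70/0.2992) = 0.09637.
Trapped volume = 575.0 × 0.09637 = 55.413 mL.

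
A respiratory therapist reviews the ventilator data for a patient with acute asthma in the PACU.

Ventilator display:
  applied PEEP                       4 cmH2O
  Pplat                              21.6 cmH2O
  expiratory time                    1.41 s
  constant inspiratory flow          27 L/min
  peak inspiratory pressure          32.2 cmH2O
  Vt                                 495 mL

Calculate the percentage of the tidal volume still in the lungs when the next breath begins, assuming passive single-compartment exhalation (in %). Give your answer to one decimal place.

11.9

Flow: 27 L/min ÷ 60 = 0.45 L/s.
R = (PIP − Pplat)/V̇ = (32.2 − 21.6) / 0.45 = 10.6/0.45 = 23.556 cmH2O·s/L.
C = Vt/(Pplat − PEEP) = 495.0 / (21.6 − 4) = 495.0/17.6 = 28.125 mL/cmH2O.
τ = R × C = 23.556 × 0.02813 L/cmH2O = 0.6626 s.
Fraction remaining at end-expiration = e^(−Te/τ) = e^(−1.41/0.6626) = 0.1191 → 11.91%.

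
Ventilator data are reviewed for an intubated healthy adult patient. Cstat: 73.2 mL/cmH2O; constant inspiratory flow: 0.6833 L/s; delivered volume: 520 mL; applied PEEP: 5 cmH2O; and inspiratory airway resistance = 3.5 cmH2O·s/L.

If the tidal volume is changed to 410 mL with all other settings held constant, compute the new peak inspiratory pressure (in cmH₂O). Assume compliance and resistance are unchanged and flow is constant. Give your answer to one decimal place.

13.0

PIP = Vt/C + R·V̇ + PEEP (constant-flow equation of motion).
Only the elastic term changes: ΔPIP = ΔVt / C = (410 − 520) / 73.2 = -1.503 cmH2O.
Original PIP = 520/73.2 + 3.5×0.6833 + 5 = 14.495 cmH2O; new PIP = 14.495 + (-1.503) = 12.992 cmH2O.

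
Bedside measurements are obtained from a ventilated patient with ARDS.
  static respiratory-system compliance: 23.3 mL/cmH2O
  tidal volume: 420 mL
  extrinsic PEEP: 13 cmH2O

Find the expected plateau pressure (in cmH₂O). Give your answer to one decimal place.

Pplat = PEEP + Vt / Cstat = 13 + 420 / 23.3 = 13 + 18.026 = 31.026 cmH2O.

31.0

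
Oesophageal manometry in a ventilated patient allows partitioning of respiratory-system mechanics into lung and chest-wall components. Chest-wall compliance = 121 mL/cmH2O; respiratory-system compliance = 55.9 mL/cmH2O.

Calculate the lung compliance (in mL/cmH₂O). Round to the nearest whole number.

104

1/CL = 1/Crs − 1/Ccw.
1/CL = 1/55.9 − 1/121 = 0.009625.
CL = 103.9 mL/cmH2O.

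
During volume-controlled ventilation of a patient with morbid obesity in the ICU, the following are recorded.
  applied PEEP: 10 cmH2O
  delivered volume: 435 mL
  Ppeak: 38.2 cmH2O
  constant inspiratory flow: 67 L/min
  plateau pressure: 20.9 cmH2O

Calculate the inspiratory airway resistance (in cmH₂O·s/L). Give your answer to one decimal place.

15.5

Flow: 67 L/min ÷ 60 = 1.1167 L/s.
Raw = (PIP − Pplat) / flow = (38.2 − 20.9) / 1.1167 = 17.3 / 1.1167 = 15.492 cmH2O·s/L.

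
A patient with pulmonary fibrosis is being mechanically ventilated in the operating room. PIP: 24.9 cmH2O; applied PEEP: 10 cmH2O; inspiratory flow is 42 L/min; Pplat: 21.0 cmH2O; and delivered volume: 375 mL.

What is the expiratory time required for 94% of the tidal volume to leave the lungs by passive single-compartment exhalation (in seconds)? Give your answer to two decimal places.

0.53

Flow: 42 L/min ÷ 60 = 0.7 L/s.
R = (PIP − Pplat)/V̇ = (24.9 − 21.0) / 0.7 = 3.9/0.7 = 5.571 cmH2O·s/L.
C = Vt/(Pplat − PEEP) = 375.0 / (21.0 − 10) = 375.0/11.0 = 34.091 mL/cmH2O.
τ = R × C = 5.571 × 0.03409 L/cmH2O = 0.1899 s.
t = −τ·ln(1 − 0.94) = −0.1899·ln(0.06) = 0.5343 s.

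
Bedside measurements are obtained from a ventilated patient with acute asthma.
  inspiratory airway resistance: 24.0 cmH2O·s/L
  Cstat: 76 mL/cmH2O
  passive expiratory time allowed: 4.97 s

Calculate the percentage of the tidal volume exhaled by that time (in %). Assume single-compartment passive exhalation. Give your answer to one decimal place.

93.4

τ = R × C = 24.0 × 76 mL/cmH2O = 24.0 × 0.076 L/cmH2O = 1.824 s.
Passive exhalation: V(t)/V₀ = e^(−t/τ) = e^(−4.97/1.824) = 0.06556.
Fraction exhaled = 1 − 0.06556 = 0.9344 → 93.44%.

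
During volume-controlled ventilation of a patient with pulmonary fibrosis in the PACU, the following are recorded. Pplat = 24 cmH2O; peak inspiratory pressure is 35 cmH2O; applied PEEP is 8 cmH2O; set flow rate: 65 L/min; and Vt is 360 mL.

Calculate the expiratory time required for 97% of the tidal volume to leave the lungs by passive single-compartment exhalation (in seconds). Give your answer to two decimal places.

Flow: 65 L/min ÷ 60 = 1.0833 L/s.
R = (PIP − Pplat)/V̇ = (35 − 24) / 1.0833 = 11.0/1.0833 = 10.154 cmH2O·s/L.
C = Vt/(Pplat − PEEP) = 360.0 / (24 − 8) = 360.0/16.0 = 22.5 mL/cmH2O.
τ = R × C = 10.154 × 0.0225 L/cmH2O = 0.2285 s.
t = −τ·ln(1 − 0.97) = −0.2285·ln(0.03) = 0.8012 s.

0.80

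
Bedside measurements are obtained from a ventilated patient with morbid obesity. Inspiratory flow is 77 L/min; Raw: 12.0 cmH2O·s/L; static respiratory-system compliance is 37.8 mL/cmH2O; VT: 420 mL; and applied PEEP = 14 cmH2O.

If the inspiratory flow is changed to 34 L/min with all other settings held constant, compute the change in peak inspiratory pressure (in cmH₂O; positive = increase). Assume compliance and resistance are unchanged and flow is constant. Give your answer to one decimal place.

-8.6

Flow: 77 L/min ÷ 60 = 1.2833 L/s.
New flow: 34 L/min ÷ 60 = 0.5667 L/s.
PIP = Vt/C + R·V̇ + PEEP (constant-flow equation of motion).
Only the resistive term changes: ΔPIP = R × ΔV̇ = 12.0 × (0.5667 − 1.2833) = 12.0 × -0.7166 = -8.599 cmH2O.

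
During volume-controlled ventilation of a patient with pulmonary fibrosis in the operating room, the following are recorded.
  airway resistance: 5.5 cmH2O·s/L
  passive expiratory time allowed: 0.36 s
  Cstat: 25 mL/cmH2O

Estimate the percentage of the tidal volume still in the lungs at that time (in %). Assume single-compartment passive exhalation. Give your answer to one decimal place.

τ = R × C = 5.5 × 25 mL/cmH2O = 5.5 × 0.025 L/cmH2O = 0.1375 s.
Passive exhalation: V(t)/V₀ = e^(−t/τ) = e^(−0.36/0.1375) = 0.07294.
Fraction remaining = 0.07294 → 7.294%.

7.3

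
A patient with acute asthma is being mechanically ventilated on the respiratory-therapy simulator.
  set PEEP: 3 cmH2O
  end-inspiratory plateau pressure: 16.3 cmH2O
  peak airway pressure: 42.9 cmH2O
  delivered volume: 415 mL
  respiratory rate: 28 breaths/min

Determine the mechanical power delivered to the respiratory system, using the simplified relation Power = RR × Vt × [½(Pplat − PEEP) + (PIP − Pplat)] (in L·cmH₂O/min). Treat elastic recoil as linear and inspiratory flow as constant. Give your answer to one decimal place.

Per-breath work = Vt × [½(Pplat−PEEP) + (PIP−Pplat)] = 0.415 × [0.5×13.3 + 26.6] = 0.415 × 33.25 = 13.799 L·cmH2O.
Power = 28 × 13.799 = 386.37 L·cmH2O/min.

386.4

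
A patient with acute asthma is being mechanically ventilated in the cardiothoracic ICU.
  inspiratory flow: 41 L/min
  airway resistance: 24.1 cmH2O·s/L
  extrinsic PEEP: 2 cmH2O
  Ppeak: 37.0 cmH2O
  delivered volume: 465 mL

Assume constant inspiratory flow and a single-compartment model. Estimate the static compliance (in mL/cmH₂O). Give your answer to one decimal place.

25.1

Flow: 41 L/min ÷ 60 = 0.6833 L/s.
Equation of motion (constant flow): PIP = Vt/C + R·V̇ + PEEP.
Vt/C = PIP − R·V̇ − PEEP = 37.0 − 24.1×0.6833 − 2 = 37.0 − 16.468 − 2 = 18.532 cmH2O.
C = Vt / 18.532 = 465 / 18.532 = 25.092 mL/cmH2O.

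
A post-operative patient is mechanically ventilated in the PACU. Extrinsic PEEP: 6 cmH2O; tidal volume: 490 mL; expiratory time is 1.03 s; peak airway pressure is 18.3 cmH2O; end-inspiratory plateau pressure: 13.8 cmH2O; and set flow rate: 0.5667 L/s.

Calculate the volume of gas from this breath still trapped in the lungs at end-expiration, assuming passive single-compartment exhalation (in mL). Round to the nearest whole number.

62

R = (PIP − Pplat)/V̇ = (18.3 − 13.8) / 0.5667 = 4.5/0.5667 = 7.941 cmH2O·s/L.
C = Vt/(Pplat − PEEP) = 490.0 / (13.8 − 6) = 490.0/7.8 = 62.821 mL/cmH2O.
τ = R × C = 7.941 × 0.06282 L/cmH2O = 0.4989 s.
Fraction remaining = e^(−Te/τ) = e^(−1.03/0.4989) = 0.1269.
Trapped volume = 490.0 × 0.1269 = 62.181 mL.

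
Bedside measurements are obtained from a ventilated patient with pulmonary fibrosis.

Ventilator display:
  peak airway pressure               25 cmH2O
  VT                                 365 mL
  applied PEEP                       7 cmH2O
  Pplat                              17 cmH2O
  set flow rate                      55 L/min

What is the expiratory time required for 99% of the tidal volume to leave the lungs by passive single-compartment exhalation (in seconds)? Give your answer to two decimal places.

1.47

Flow: 55 L/min ÷ 60 = 0.9167 L/s.
R = (PIP − Pplat)/V̇ = (25 − 17) / 0.9167 = 8.0/0.9167 = 8.727 cmH2O·s/L.
C = Vt/(Pplat − PEEP) = 365.0 / (17 − 7) = 365.0/10.0 = 36.5 mL/cmH2O.
τ = R × C = 8.727 × 0.0365 L/cmH2O = 0.3185 s.
t = −τ·ln(1 − 0.99) = −0.3185·ln(0.01) = 1.467 s.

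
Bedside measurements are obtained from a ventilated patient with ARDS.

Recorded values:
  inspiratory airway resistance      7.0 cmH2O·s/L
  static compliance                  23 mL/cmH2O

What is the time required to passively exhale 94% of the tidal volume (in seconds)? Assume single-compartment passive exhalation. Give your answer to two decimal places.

0.45

τ = R × C = 7.0 × 23 mL/cmH2O = 7.0 × 0.023 L/cmH2O = 0.161 s.
Exhaled fraction f = 1 − e^(−t/τ) → t = −τ·ln(1 − f) = −0.161·ln(0.06) = 0.453 s.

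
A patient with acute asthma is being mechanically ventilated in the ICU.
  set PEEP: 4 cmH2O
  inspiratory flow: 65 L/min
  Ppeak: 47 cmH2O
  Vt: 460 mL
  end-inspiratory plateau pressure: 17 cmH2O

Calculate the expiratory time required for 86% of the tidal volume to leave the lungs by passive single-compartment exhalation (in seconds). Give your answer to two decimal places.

Flow: 65 L/min ÷ 60 = 1.0833 L/s.
R = (PIP − Pplat)/V̇ = (47 − 17) / 1.0833 = 30.0/1.0833 = 27.693 cmH2O·s/L.
C = Vt/(Pplat − PEEP) = 460.0 / (17 − 4) = 460.0/13.0 = 35.385 mL/cmH2O.
τ = R × C = 27.693 × 0.03539 L/cmH2O = 0.9801 s.
t = −τ·ln(1 − 0.86) = −0.9801·ln(0.14) = 1.927 s.

1.93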